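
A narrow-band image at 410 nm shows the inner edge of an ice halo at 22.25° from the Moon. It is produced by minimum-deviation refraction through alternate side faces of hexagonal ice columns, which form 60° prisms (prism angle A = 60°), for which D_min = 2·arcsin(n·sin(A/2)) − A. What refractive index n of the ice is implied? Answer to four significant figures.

Rearranging: n = sin((D_min + A)/2) / sin(A/2).
(D_min + A)/2 = (22.25° + 60°)/2 = 41.125°.
n = sin 41.125° / sin 30° = 0.6577 / 0.5000 = 1.3154.

1.315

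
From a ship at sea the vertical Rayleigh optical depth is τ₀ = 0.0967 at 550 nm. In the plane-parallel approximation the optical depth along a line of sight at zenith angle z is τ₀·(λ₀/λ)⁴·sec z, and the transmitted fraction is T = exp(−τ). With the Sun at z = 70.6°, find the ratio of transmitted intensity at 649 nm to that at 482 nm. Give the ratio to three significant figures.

1.41

Airmass: sec 70.6° = 3.0106.
τ(649 nm) = 0.0967 × (550/649)⁴ × 3.0106 = 0.0967 × 0.5158 × 3.0106 = 0.1502.
τ(482 nm) = 0.0967 × (550/482)⁴ × 3.0106 = 0.0967 × 1.6954 × 3.0106 = 0.4936.
T(649)/T(482) = exp(τ_B − τ_A) = exp(0.3434) = 1.4097.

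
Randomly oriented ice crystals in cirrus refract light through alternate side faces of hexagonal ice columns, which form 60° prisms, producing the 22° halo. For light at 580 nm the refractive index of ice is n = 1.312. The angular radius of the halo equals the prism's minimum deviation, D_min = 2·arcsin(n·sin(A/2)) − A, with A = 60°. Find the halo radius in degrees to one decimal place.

n·sin(A/2) = 1.312 × sin 30° = 1.312 × 0.5000 = 0.6560.
D_min = 2·arcsin(0.6560) − 60° = 2 × 40.996° − 60° = 21.991°.

22.0°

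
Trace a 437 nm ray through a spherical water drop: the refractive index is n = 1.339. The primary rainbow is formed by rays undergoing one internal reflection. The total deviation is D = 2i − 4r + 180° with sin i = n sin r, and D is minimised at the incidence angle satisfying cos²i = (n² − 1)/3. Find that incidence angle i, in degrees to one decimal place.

59.1°

cos²i = (1.339² − 1)/3 = (1.79292 − 1)/3 = 0.26431.
cos i = 0.51411, so i = 59.062°.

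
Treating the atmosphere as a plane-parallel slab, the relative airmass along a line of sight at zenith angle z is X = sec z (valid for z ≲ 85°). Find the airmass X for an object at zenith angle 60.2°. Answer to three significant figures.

X = sec z = 1/cos 60.2° = 1/0.4970 = 2.0122.

2.01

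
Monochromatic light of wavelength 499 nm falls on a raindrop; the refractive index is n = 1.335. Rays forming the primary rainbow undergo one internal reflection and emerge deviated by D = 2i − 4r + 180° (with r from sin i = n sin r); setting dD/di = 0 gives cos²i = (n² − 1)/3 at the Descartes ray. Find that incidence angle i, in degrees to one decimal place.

59.3°

cos²i = (1.335² − 1)/3 = (1.78222 − 1)/3 = 0.26074.
cos i = 0.51063, so i = 59.294°.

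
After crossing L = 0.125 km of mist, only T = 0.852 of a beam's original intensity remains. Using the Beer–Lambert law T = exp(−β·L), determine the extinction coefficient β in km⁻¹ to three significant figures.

Beer–Lambert: T = exp(−βL) ⇒ β = −ln(T)/L = −ln(0.852)/0.125 = 0.1602/0.125 = 1.281 km⁻¹.

1.28 km⁻¹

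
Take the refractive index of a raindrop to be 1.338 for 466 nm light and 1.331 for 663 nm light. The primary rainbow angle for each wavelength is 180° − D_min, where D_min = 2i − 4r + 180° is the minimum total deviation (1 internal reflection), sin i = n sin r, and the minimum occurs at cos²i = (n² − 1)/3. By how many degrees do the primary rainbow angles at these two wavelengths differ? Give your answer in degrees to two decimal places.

1.01°

At 466 nm (n = 1.338): cos²i = 0.26341 → i = 59.120°, r = 39.899°, D_min = 138.643°, rainbow angle = 41.357°.
At 663 nm (n = 1.331): cos²i = 0.25719 → i = 59.527°, r = 40.356°, D_min = 137.630°, rainbow angle = 42.370°.
Angular width = |41.357° − 42.370°| = 1.013°.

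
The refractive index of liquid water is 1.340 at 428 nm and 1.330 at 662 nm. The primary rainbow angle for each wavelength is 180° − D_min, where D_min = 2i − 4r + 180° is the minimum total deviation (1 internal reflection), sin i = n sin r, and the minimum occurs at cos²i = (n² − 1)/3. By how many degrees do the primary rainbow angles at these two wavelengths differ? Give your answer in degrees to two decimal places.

At 428 nm (n = 1.340): cos²i = 0.26520 → i = 59.004°, r = 39.770°, D_min = 138.929°, rainbow angle = 41.071°.
At 662 nm (n = 1.330): cos²i = 0.25630 → i = 59.585°, r = 40.422°, D_min = 137.484°, rainbow angle = 42.516°.
Angular width = |41.071° − 42.516°| = 1.445°.

1.45°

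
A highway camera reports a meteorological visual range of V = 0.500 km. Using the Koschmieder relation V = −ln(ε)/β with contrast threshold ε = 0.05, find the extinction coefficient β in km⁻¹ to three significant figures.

β = −ln(0.05) / V = 2.996 / 0.500 = 5.9915 km⁻¹.

5.99 km⁻¹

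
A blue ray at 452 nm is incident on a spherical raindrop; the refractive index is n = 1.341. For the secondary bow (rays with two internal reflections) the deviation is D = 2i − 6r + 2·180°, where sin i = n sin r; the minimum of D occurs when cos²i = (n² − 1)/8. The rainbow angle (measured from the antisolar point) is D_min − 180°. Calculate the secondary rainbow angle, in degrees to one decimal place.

53.0°

cos²i = (1.79828 − 1)/8 = 0.09979; i = arccos(0.31589) = 71.586°.
sin r = sin 71.586°/1.341 = 0.70753; r = 45.034°.
D_min = 2·71.586° − 6·45.034° + 360° = 232.966°.
Rainbow angle = D_min − 180° = 52.966°.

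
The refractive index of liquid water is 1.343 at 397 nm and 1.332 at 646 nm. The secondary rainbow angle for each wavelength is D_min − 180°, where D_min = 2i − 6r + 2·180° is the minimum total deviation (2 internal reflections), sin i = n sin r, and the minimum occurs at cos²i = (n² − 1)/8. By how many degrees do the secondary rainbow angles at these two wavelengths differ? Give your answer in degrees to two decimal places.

2.85°

At 397 nm (n = 1.343): cos²i = 0.10046 → i = 71.522°, r = 44.928°, D_min = 233.478°, rainbow angle = 53.478°.
At 646 nm (n = 1.332): cos²i = 0.09678 → i = 71.875°, r = 45.520°, D_min = 230.628°, rainbow angle = 50.628°.
Angular width = |53.478° − 50.628°| = 2.849°.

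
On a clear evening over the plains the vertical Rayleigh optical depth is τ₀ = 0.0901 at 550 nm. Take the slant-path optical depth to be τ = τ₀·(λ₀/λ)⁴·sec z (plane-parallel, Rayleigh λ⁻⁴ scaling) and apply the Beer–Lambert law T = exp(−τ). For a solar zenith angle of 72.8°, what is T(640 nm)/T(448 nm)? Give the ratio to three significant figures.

Airmass: sec 72.8° = 3.3817.
τ(640 nm) = 0.0901 × (550/640)⁴ × 3.3817 = 0.0901 × 0.5454 × 3.3817 = 0.1662.
τ(448 nm) = 0.0901 × (550/448)⁴ × 3.3817 = 0.0901 × 2.2716 × 3.3817 = 0.6922.
T(640)/T(448) = exp(τ_B − τ_A) = exp(0.5260) = 1.6921.

1.69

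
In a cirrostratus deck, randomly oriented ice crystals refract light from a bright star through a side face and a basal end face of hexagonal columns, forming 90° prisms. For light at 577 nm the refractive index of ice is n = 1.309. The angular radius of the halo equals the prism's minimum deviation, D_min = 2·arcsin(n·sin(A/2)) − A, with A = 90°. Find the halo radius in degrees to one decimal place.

45.5°

n·sin(A/2) = 1.309 × sin 45° = 1.309 × 0.7071 = 0.9256.
D_min = 2·arcsin(0.9256) − 90° = 2 × 67.759° − 90° = 45.519°.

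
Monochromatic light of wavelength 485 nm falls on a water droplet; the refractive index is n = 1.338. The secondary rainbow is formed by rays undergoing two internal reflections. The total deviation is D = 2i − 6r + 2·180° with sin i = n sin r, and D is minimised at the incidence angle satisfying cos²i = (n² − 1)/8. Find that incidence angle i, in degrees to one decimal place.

71.7°

cos²i = (1.338² − 1)/8 = (1.79024 − 1)/8 = 0.09878.
cos i = 0.31429, so i = 71.682°.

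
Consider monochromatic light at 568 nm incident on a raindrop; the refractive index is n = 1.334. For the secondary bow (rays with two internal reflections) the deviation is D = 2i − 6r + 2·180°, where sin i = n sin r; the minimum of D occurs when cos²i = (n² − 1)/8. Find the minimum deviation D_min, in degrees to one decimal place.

231.2°

cos²i = (1.77956 − 1)/8 = 0.09744; i = arccos(0.31216) = 71.810°.
sin r = sin 71.810°/1.334 = 0.71217; r = 45.411°.
D_min = 2·71.810° − 6·45.411° + 360° = 231.153°.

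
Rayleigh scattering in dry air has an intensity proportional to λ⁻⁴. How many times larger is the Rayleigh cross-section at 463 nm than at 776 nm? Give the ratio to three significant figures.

7.89

Rayleigh scattering ∝ λ⁻⁴, so the ratio of coefficients is the inverse fourth power of the wavelength ratio.
σ(463)/σ(776) = (776/463)⁴ = (1.6760)⁴ = 7.891.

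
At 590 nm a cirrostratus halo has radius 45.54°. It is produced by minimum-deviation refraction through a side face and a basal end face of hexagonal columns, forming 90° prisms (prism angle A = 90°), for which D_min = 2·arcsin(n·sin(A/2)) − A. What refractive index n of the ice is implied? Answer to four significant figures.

Rearranging: n = sin((D_min + A)/2) / sin(A/2).
(D_min + A)/2 = (45.54° + 90°)/2 = 67.770°.
n = sin 67.770° / sin 45° = 0.9257 / 0.7071 = 1.3091.

1.309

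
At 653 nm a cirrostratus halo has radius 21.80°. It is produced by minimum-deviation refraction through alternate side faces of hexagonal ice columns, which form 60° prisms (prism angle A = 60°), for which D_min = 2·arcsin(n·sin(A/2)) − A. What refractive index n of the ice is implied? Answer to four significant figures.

1.309

Rearranging: n = sin((D_min + A)/2) / sin(A/2).
(D_min + A)/2 = (21.80° + 60°)/2 = 40.900°.
n = sin 40.900° / sin 30° = 0.6547 / 0.5000 = 1.3095.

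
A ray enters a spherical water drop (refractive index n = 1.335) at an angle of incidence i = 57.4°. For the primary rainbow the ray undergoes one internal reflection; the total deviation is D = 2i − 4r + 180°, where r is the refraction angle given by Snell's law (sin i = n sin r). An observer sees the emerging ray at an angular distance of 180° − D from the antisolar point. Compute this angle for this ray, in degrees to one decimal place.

sin r = sin 57.4° / 1.335 = 0.8425/1.335 = 0.6311; r = 39.13°.
D = 2·57.4° − 4·39.13° + 180° = 114.80° − 156.51° + 180° = 138.29°.
Angle from antisolar point = 180° − D = 41.71°.

41.7°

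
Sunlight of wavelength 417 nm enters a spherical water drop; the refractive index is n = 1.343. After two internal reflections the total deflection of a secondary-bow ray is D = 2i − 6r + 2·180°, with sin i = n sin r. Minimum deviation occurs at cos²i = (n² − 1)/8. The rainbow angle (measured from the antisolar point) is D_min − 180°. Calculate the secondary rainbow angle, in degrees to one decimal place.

cos²i = (1.80365 − 1)/8 = 0.10046; i = arccos(0.31695) = 71.522°.
sin r = sin 71.522°/1.343 = 0.70621; r = 44.928°.
D_min = 2·71.522° − 6·44.928° + 360° = 233.478°.
Rainbow angle = D_min − 180° = 53.478°.

53.5°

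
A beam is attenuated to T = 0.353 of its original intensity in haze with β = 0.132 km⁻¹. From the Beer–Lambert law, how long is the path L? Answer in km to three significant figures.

7.89 km

Beer–Lambert: T = exp(−βL) ⇒ L = −ln(T)/β = −ln(0.353)/0.132 = 1.0413/0.132 = 7.889 km.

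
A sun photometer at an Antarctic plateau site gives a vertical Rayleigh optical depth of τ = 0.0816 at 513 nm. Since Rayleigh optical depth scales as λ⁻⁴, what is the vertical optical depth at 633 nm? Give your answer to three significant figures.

τ(633 nm) = τ(513 nm) × (513/633)⁴ = 0.0816 × (0.8104)⁴ = 0.0816 × 0.4314 = 0.0352.

0.0352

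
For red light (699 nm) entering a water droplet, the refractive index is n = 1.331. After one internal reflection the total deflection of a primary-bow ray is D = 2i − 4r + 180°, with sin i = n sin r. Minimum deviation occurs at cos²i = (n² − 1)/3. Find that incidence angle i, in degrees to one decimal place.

59.5°

cos²i = (1.331² − 1)/3 = (1.77156 − 1)/3 = 0.25719.
cos i = 0.50714, so i = 59.527°.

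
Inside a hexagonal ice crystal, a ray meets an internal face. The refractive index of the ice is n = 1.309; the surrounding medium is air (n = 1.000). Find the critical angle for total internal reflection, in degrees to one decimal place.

49.8°

sin θ_c = n_air / n = 1.000 / 1.309 = 0.7639.
θ_c = arcsin(0.7639) = 49.81°.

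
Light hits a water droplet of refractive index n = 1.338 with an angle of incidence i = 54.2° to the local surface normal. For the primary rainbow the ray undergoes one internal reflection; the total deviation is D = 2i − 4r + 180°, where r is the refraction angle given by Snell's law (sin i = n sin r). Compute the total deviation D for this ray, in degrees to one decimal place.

139.1°

sin r = sin 54.2° / 1.338 = 0.8111/1.338 = 0.6062; r = 37.31°.
D = 2·54.2° − 4·37.31° + 180° = 108.40° − 149.25° + 180° = 139.15°.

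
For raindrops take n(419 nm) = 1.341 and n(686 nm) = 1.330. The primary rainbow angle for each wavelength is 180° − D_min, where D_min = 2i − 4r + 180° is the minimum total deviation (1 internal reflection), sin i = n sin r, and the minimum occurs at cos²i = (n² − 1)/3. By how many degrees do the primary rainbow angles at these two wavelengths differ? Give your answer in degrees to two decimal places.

1.59°

At 419 nm (n = 1.341): cos²i = 0.26609 → i = 58.946°, r = 39.705°, D_min = 139.071°, rainbow angle = 40.929°.
At 686 nm (n = 1.330): cos²i = 0.25630 → i = 59.585°, r = 40.422°, D_min = 137.484°, rainbow angle = 42.516°.
Angular width = |40.929° − 42.516°| = 1.588°.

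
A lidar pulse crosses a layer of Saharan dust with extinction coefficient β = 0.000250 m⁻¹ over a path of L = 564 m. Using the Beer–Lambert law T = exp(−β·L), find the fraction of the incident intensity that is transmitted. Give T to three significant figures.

τ = β·L = 0.000250 × 564 = 0.1410.
T = exp(−0.1410) = 0.8685.

0.868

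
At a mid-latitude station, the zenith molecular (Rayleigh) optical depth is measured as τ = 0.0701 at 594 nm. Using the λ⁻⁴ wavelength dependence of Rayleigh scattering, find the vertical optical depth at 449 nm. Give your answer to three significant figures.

τ(449 nm) = τ(594 nm) × (594/449)⁴ = 0.0701 × (1.3229)⁴ = 0.0701 × 3.0631 = 0.2147.

0.215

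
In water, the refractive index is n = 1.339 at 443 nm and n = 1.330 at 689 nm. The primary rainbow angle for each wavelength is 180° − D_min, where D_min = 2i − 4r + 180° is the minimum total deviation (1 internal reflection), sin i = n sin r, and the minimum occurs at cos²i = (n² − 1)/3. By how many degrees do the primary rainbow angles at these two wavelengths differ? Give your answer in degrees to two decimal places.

1.30°

At 443 nm (n = 1.339): cos²i = 0.26431 → i = 59.062°, r = 39.834°, D_min = 138.786°, rainbow angle = 41.214°.
At 689 nm (n = 1.330): cos²i = 0.25630 → i = 59.585°, r = 40.422°, D_min = 137.484°, rainbow angle = 42.516°.
Angular width = |41.214° − 42.516°| = 1.303°.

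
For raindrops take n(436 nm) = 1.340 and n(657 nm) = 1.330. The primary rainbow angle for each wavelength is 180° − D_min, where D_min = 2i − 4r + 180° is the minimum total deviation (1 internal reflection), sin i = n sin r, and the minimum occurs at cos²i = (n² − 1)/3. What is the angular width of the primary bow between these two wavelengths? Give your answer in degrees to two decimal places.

At 436 nm (n = 1.340): cos²i = 0.26520 → i = 59.004°, r = 39.770°, D_min = 138.929°, rainbow angle = 41.071°.
At 657 nm (n = 1.330): cos²i = 0.25630 → i = 59.585°, r = 40.422°, D_min = 137.484°, rainbow angle = 42.516°.
Angular width = |41.071° − 42.516°| = 1.445°.

1.45°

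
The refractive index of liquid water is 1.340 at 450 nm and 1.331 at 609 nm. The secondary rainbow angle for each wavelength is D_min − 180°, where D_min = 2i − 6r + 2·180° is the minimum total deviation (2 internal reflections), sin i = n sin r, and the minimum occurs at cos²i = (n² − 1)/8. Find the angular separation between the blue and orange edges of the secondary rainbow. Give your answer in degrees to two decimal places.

2.34°

At 450 nm (n = 1.340): cos²i = 0.09945 → i = 71.618°, r = 45.088°, D_min = 232.709°, rainbow angle = 52.709°.
At 609 nm (n = 1.331): cos²i = 0.09645 → i = 71.907°, r = 45.575°, D_min = 230.365°, rainbow angle = 50.365°.
Angular width = |52.709° − 50.365°| = 2.344°.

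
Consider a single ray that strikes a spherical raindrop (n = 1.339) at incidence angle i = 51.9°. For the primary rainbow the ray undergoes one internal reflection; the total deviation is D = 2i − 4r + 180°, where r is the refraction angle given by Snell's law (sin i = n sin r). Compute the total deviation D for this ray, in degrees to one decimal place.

139.8°

sin r = sin 51.9° / 1.339 = 0.7869/1.339 = 0.5877; r = 35.99°.
D = 2·51.9° − 4·35.99° + 180° = 103.80° − 143.98° + 180° = 139.82°.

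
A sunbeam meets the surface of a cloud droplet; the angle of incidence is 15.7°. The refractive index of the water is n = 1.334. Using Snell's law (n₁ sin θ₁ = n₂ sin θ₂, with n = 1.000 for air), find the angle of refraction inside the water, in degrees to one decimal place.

Snell: sin θ_r = sin θ_i / n = sin 15.7° / 1.334 = 0.2706 / 1.334 = 0.2028.
θ_r = arcsin(0.2028) = 11.70°.

11.7°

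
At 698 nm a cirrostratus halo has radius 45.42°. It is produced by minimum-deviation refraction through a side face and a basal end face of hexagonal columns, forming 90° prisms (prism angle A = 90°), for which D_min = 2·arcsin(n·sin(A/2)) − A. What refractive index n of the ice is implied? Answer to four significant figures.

1.309

Rearranging: n = sin((D_min + A)/2) / sin(A/2).
(D_min + A)/2 = (45.42° + 90°)/2 = 67.710°.
n = sin 67.710° / sin 45° = 0.9253 / 0.7071 = 1.3085.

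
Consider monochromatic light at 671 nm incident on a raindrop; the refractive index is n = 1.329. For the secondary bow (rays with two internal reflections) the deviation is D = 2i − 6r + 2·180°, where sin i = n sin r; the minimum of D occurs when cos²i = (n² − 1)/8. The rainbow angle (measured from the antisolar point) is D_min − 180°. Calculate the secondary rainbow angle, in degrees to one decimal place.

cos²i = (1.76624 − 1)/8 = 0.09578; i = arccos(0.30948) = 71.972°.
sin r = sin 71.972°/1.329 = 0.71550; r = 45.685°.
D_min = 2·71.972° − 6·45.685° + 360° = 229.837°.
Rainbow angle = D_min − 180° = 49.837°.

49.8°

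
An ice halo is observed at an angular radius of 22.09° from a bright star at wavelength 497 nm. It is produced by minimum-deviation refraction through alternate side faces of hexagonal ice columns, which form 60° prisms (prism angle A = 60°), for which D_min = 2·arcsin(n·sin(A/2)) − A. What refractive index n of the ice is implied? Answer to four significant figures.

Rearranging: n = sin((D_min + A)/2) / sin(A/2).
(D_min + A)/2 = (22.09° + 60°)/2 = 41.045°.
n = sin 41.045° / sin 30° = 0.6567 / 0.5000 = 1.3133.

1.313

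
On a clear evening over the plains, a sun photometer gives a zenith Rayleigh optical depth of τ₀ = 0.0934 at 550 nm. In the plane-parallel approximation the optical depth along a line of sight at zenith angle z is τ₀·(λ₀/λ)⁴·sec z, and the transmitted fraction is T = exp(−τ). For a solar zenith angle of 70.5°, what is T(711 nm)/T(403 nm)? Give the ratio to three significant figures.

2.39

Airmass: sec 70.5° = 2.9957.
τ(711 nm) = 0.0934 × (550/711)⁴ × 2.9957 = 0.0934 × 0.3581 × 2.9957 = 0.1002.
τ(403 nm) = 0.0934 × (550/403)⁴ × 2.9957 = 0.0934 × 3.4692 × 2.9957 = 0.9707.
T(711)/T(403) = exp(τ_B − τ_A) = exp(0.8705) = 2.3881.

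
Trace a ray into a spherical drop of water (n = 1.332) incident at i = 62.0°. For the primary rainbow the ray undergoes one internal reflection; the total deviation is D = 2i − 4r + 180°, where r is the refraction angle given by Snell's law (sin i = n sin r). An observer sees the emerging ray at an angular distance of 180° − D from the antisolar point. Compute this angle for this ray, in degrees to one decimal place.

sin r = sin 62.0° / 1.332 = 0.8829/1.332 = 0.6629; r = 41.52°.
D = 2·62.0° − 4·41.52° + 180° = 124.00° − 166.08° + 180° = 137.92°.
Angle from antisolar point = 180° − D = 42.08°.

42.1°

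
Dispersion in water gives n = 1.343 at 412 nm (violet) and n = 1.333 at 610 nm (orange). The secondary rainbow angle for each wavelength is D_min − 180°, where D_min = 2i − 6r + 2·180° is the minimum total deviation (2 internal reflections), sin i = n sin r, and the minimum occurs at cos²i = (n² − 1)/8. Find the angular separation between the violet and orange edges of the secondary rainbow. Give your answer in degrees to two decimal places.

At 412 nm (n = 1.343): cos²i = 0.10046 → i = 71.522°, r = 44.928°, D_min = 233.478°, rainbow angle = 53.478°.
At 610 nm (n = 1.333): cos²i = 0.09711 → i = 71.843°, r = 45.466°, D_min = 230.891°, rainbow angle = 50.891°.
Angular width = |53.478° − 50.891°| = 2.587°.

2.59°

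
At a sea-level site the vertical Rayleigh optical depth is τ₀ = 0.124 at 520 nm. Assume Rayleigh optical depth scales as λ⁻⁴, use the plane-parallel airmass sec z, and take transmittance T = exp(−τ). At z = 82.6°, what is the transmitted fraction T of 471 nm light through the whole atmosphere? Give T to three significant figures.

sec 82.6° = 7.7642.
τ = 0.124 × (520/471)⁴ × 7.7642 = 0.124 × 1.4857 × 7.7642 = 1.4304.
T = exp(−1.4304) = 0.2392.

0.239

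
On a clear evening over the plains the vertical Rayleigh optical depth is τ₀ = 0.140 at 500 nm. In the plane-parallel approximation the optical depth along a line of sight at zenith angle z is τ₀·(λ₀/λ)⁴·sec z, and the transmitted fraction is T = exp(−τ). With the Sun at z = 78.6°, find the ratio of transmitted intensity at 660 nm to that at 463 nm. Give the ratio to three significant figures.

2.08

Airmass: sec 78.6° = 5.0593.
τ(660 nm) = 0.140 × (500/660)⁴ × 5.0593 = 0.140 × 0.3294 × 5.0593 = 0.2333.
τ(463 nm) = 0.140 × (500/463)⁴ × 5.0593 = 0.140 × 1.3601 × 5.0593 = 0.9633.
T(660)/T(463) = exp(τ_B − τ_A) = exp(0.7300) = 2.0751.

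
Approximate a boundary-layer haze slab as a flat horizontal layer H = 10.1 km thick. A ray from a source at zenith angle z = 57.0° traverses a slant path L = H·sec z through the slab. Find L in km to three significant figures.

18.5 km

sec z = 1/cos 57.0° = 1.8361.
L = 10.1 × 1.8361 = 18.544 km.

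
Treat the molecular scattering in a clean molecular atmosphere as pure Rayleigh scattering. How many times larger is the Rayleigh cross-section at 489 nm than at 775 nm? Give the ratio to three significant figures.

Rayleigh scattering ∝ λ⁻⁴, so the ratio of coefficients is the inverse fourth power of the wavelength ratio.
σ(489)/σ(775) = (775/489)⁴ = (1.5849)⁴ = 6.309.

6.31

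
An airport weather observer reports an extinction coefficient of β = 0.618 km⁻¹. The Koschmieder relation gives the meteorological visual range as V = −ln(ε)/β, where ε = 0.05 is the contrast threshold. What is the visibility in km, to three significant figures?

4.85 km

V = −ln(0.05) / 0.618 = 2.996 / 0.618 = 4.8475 km.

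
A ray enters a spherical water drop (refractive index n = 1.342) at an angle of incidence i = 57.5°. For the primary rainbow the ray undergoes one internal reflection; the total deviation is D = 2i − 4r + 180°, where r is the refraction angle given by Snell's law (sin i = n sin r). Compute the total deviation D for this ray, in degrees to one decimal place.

139.3°

sin r = sin 57.5° / 1.342 = 0.8434/1.342 = 0.6285; r = 38.94°.
D = 2·57.5° − 4·38.94° + 180° = 115.00° − 155.75° + 180° = 139.25°.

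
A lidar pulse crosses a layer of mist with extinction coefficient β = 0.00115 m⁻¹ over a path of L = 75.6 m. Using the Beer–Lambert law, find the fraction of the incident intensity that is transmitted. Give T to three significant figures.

0.917

τ = β·L = 0.00115 × 75.6 = 0.0869.
T = exp(−0.0869) = 0.9167.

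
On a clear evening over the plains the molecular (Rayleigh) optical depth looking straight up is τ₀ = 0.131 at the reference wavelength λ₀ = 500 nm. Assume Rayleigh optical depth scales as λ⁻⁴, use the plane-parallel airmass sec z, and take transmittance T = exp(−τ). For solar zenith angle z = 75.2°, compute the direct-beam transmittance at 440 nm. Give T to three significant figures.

sec 75.2° = 3.9147.
τ = 0.131 × (500/440)⁴ × 3.9147 = 0.131 × 1.6675 × 3.9147 = 0.8551.
T = exp(−0.8551) = 0.4252.

0.425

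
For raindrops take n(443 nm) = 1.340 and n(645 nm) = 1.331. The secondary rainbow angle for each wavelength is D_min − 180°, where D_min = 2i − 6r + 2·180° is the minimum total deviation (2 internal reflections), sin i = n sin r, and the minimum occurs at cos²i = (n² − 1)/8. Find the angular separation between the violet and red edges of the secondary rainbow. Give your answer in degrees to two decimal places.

2.34°

At 443 nm (n = 1.340): cos²i = 0.09945 → i = 71.618°, r = 45.088°, D_min = 232.709°, rainbow angle = 52.709°.
At 645 nm (n = 1.331): cos²i = 0.09645 → i = 71.907°, r = 45.575°, D_min = 230.365°, rainbow angle = 50.365°.
Angular width = |52.709° − 50.365°| = 2.344°.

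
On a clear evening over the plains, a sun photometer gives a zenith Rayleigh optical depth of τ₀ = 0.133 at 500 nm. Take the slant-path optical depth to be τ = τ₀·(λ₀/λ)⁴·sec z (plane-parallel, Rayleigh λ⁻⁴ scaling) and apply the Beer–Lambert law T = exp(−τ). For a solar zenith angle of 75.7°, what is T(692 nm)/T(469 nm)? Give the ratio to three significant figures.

1.73

Airmass: sec 75.7° = 4.0486.
τ(692 nm) = 0.133 × (500/692)⁴ × 4.0486 = 0.133 × 0.2726 × 4.0486 = 0.1468.
τ(469 nm) = 0.133 × (500/469)⁴ × 4.0486 = 0.133 × 1.2918 × 4.0486 = 0.6956.
T(692)/T(469) = exp(τ_B − τ_A) = exp(0.5488) = 1.7312.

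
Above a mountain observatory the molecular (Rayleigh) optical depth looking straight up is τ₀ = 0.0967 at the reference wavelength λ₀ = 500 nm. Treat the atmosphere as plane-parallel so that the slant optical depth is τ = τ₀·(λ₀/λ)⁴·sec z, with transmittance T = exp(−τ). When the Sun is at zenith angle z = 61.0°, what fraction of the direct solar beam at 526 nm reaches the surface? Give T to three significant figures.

0.850

sec 61.0° = 2.0627.
τ = 0.0967 × (500/526)⁴ × 2.0627 = 0.0967 × 0.8165 × 2.0627 = 0.1629.
T = exp(−0.1629) = 0.8497.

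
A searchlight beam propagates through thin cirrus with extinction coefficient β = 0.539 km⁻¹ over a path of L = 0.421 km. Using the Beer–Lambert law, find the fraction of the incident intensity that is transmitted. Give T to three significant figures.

τ = β·L = 0.539 × 0.421 = 0.2269.
T = exp(−0.2269) = 0.7970.

0.797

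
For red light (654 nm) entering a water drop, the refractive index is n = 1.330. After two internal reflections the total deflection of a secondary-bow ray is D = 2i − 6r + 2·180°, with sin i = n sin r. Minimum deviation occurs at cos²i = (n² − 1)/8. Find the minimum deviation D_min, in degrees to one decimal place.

cos²i = (1.76890 − 1)/8 = 0.09611; i = arccos(0.31002) = 71.940°.
sin r = sin 71.940°/1.330 = 0.71483; r = 45.630°.
D_min = 2·71.940° − 6·45.630° + 360° = 230.101°.

230.1°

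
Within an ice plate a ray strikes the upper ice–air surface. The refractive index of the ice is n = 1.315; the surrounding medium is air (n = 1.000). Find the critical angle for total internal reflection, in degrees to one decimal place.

sin θ_c = n_air / n = 1.000 / 1.315 = 0.7605.
θ_c = arcsin(0.7605) = 49.50°.

49.5°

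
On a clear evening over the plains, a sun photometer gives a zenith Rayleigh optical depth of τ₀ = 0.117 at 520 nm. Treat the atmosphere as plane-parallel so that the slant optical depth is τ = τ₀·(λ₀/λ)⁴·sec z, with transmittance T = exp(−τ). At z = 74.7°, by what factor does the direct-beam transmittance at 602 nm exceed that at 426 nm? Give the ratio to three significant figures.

Airmass: sec 74.7° = 3.7897.
τ(602 nm) = 0.117 × (520/602)⁴ × 3.7897 = 0.117 × 0.5567 × 3.7897 = 0.2468.
τ(426 nm) = 0.117 × (520/426)⁴ × 3.7897 = 0.117 × 2.2201 × 3.7897 = 0.9844.
T(602)/T(426) = exp(τ_B − τ_A) = exp(0.7375) = 2.0908.

2.09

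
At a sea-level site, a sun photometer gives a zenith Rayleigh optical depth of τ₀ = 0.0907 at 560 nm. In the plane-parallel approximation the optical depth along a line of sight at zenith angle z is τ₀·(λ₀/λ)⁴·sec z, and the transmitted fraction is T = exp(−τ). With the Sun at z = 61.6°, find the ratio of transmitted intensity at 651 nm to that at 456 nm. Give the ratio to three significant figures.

Airmass: sec 61.6° = 2.1025.
τ(651 nm) = 0.0907 × (560/651)⁴ × 2.1025 = 0.0907 × 0.5476 × 2.1025 = 0.1044.
τ(456 nm) = 0.0907 × (560/456)⁴ × 2.1025 = 0.0907 × 2.2745 × 2.1025 = 0.4337.
T(651)/T(456) = exp(τ_B − τ_A) = exp(0.3293) = 1.3900.

1.39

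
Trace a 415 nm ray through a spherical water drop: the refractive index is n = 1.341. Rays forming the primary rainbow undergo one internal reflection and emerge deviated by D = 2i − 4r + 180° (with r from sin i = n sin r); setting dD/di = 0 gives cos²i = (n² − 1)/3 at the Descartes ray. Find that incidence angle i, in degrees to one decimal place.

58.9°

cos²i = (1.341² − 1)/3 = (1.79828 − 1)/3 = 0.26609.
cos i = 0.51584, so i = 58.946°.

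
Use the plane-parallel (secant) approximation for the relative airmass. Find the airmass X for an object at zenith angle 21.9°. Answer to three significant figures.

X = sec z = 1/cos 21.9° = 1/0.9278 = 1.0778.

1.08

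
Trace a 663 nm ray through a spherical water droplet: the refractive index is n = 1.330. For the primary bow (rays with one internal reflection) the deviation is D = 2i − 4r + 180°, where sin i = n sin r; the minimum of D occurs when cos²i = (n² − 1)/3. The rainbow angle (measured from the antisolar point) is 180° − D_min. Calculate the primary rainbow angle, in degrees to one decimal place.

cos²i = (1.76890 − 1)/3 = 0.25630; i = arccos(0.50626) = 59.585°.
sin r = sin 59.585°/1.330 = 0.64841; r = 40.422°.
D_min = 2·59.585° − 4·40.422° + 180° = 137.484°.
Rainbow angle = 180° − D_min = 42.516°.

42.5°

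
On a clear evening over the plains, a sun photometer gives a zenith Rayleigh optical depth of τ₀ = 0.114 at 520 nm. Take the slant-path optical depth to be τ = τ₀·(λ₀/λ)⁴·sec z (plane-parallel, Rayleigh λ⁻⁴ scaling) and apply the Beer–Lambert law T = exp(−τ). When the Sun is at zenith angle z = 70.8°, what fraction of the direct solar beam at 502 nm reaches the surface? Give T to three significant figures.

0.671

sec 70.8° = 3.0407.
τ = 0.114 × (520/502)⁴ × 3.0407 = 0.114 × 1.1513 × 3.0407 = 0.3991.
T = exp(−0.3991) = 0.6709.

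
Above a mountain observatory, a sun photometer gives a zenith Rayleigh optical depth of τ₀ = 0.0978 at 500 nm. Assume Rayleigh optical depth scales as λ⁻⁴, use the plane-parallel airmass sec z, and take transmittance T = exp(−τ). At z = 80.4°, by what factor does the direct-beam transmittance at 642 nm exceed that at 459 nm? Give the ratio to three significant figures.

Airmass: sec 80.4° = 5.9963.
τ(642 nm) = 0.0978 × (500/642)⁴ × 5.9963 = 0.0978 × 0.3679 × 5.9963 = 0.2158.
τ(459 nm) = 0.0978 × (500/459)⁴ × 5.9963 = 0.0978 × 1.4081 × 5.9963 = 0.8258.
T(642)/T(459) = exp(τ_B − τ_A) = exp(0.6100) = 1.8404.

1.84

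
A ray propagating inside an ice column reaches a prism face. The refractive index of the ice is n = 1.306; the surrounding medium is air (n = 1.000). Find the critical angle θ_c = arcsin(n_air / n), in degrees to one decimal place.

50.0°

sin θ_c = n_air / n = 1.000 / 1.306 = 0.7657.
θ_c = arcsin(0.7657) = 49.97°.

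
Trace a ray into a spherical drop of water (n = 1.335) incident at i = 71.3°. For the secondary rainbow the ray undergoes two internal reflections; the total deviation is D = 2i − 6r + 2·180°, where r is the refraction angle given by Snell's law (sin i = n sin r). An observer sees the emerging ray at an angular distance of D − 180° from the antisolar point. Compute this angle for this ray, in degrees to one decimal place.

sin r = sin 71.3° / 1.335 = 0.9472/1.335 = 0.7095; r = 45.20°.
D = 2·71.3° − 6·45.20° + 2·180° = 142.60° − 271.18° + 360° = 231.42°.
Angle from antisolar point = D − 180° = 51.42°.

51.4°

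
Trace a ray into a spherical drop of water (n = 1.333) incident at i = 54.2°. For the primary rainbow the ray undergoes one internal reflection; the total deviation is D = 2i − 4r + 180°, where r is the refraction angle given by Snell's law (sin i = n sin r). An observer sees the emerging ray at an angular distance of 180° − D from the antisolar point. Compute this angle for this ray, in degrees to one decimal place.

41.5°

sin r = sin 54.2° / 1.333 = 0.8111/1.333 = 0.6084; r = 37.48°.
D = 2·54.2° − 4·37.48° + 180° = 108.40° − 149.91° + 180° = 138.49°.
Angle from antisolar point = 180° − D = 41.51°.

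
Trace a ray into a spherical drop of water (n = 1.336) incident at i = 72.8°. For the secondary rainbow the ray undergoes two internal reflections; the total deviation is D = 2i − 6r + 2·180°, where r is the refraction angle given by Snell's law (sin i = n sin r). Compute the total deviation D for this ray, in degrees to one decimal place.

231.7°

sin r = sin 72.8° / 1.336 = 0.9553/1.336 = 0.7150; r = 45.65°.
D = 2·72.8° − 6·45.65° + 2·180° = 145.60° − 273.87° + 360° = 231.73°.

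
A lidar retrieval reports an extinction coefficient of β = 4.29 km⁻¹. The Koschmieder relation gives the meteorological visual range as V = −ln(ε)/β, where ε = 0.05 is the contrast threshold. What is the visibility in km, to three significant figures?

0.698 km

V = −ln(0.05) / 4.29 = 2.996 / 4.29 = 0.6983 km.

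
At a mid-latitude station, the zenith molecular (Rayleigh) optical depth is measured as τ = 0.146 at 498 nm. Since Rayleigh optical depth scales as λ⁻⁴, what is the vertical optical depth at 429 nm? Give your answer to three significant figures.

0.265

τ(429 nm) = τ(498 nm) × (498/429)⁴ = 0.146 × (1.1608)⁴ = 0.146 × 1.8159 = 0.2651.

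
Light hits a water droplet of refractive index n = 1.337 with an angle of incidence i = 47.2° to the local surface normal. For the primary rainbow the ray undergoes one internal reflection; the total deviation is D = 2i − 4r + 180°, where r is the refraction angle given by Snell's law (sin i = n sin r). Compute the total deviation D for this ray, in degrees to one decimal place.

sin r = sin 47.2° / 1.337 = 0.7337/1.337 = 0.5488; r = 33.28°.
D = 2·47.2° − 4·33.28° + 180° = 94.40° − 133.14° + 180° = 141.26°.

141.3°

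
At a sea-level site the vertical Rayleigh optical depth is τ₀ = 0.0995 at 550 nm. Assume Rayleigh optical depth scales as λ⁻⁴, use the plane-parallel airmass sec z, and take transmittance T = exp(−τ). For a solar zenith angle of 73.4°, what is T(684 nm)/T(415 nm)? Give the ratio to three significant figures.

Airmass: sec 73.4° = 3.5003.
τ(684 nm) = 0.0995 × (550/684)⁴ × 3.5003 = 0.0995 × 0.4180 × 3.5003 = 0.1456.
τ(415 nm) = 0.0995 × (550/415)⁴ × 3.5003 = 0.0995 × 3.0850 × 3.5003 = 1.0745.
T(684)/T(415) = exp(τ_B − τ_A) = exp(0.9289) = 2.5316.

2.53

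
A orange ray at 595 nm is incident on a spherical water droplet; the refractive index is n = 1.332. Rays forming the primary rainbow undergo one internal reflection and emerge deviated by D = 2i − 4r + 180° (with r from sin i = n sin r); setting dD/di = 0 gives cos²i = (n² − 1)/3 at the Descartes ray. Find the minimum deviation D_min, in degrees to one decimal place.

cos²i = (1.77422 − 1)/3 = 0.25807; i = arccos(0.50801) = 59.469°.
sin r = sin 59.469°/1.332 = 0.64666; r = 40.290°.
D_min = 2·59.469° − 4·40.290° + 180° = 137.776°.

137.8°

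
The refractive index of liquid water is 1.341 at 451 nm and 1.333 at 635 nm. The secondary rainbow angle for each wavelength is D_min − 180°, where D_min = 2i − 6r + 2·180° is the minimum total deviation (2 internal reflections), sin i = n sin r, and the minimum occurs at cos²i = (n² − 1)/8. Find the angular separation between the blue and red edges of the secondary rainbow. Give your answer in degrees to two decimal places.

At 451 nm (n = 1.341): cos²i = 0.09979 → i = 71.586°, r = 45.034°, D_min = 232.966°, rainbow angle = 52.966°.
At 635 nm (n = 1.333): cos²i = 0.09711 → i = 71.843°, r = 45.466°, D_min = 230.891°, rainbow angle = 50.891°.
Angular width = |52.966° − 50.891°| = 2.075°.

2.08°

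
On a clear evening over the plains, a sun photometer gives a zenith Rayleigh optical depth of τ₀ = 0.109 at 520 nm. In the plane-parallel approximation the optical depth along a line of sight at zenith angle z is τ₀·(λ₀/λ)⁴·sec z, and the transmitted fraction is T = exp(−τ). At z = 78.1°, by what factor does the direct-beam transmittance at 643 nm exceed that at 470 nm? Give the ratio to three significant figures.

1.76

Airmass: sec 78.1° = 4.8496.
τ(643 nm) = 0.109 × (520/643)⁴ × 4.8496 = 0.109 × 0.4277 × 4.8496 = 0.2261.
τ(470 nm) = 0.109 × (520/470)⁴ × 4.8496 = 0.109 × 1.4984 × 4.8496 = 0.7920.
T(643)/T(470) = exp(τ_B − τ_A) = exp(0.5659) = 1.7611.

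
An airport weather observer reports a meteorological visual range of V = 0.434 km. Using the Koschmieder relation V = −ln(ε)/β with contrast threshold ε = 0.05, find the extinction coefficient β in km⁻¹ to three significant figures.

6.90 km⁻¹

β = −ln(0.05) / V = 2.996 / 0.434 = 6.9026 km⁻¹.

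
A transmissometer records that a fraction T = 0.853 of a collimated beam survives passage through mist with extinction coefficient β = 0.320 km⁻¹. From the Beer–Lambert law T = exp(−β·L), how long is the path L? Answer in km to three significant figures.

Beer–Lambert: T = exp(−βL) ⇒ L = −ln(T)/β = −ln(0.853)/0.320 = 0.1590/0.320 = 0.4969 km.

0.497 km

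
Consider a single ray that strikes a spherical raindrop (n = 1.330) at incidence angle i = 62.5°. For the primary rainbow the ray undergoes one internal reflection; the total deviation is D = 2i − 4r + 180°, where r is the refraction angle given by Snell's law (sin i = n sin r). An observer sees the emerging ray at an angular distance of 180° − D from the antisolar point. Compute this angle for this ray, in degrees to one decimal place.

sin r = sin 62.5° / 1.330 = 0.8870/1.330 = 0.6669; r = 41.83°.
D = 2·62.5° − 4·41.83° + 180° = 125.00° − 167.32° + 180° = 137.68°.
Angle from antisolar point = 180° − D = 42.32°.

42.3°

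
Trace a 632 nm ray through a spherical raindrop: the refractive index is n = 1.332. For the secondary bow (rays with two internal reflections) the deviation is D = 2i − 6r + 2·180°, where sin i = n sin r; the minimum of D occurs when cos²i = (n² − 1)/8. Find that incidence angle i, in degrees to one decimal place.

71.9°

cos²i = (1.332² − 1)/8 = (1.77422 − 1)/8 = 0.09678.
cos i = 0.31109, so i = 71.875°.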